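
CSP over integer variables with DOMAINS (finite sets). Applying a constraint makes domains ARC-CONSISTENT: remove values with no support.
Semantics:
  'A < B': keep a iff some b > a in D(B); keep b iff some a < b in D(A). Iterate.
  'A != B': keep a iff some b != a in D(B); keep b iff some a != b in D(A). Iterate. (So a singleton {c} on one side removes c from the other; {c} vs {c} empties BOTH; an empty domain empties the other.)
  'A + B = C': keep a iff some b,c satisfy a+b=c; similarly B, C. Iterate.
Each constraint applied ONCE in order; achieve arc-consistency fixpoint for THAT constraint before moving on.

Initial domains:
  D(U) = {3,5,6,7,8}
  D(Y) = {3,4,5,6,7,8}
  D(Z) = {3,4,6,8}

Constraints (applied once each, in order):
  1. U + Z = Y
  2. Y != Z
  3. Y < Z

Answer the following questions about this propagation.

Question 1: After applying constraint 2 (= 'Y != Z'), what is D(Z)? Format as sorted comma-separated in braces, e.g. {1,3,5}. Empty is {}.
Constraint 1 (U + Z = Y) on D(U)={3,5,6,7,8} D(Z)={3,4,6,8} D(Y)={3,4,5,6,7,8}: U {3,5,6,7,8}->{3,5}; Z {3,4,6,8}->{3,4}; Y {3,4,5,6,7,8}->{6,7,8}
Constraint 2 (Y != Z) on D(Y)={6,7,8} D(Z)={3,4}: no change
So after constraint 2: D(Z) = {3,4}

Answer: {3,4}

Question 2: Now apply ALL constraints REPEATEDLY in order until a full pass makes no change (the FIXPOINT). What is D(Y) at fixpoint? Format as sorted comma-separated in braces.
Answer: {}

Derivation:
pass 0 (initial): D(Y)={3,4,5,6,7,8}
pass 1: U {3,5,6,7,8}->{3,5}; Y {3,4,5,6,7,8}->{}; Z {3,4,6,8}->{}
pass 2: U {3,5}->{}
pass 3: no change
Fixpoint after 3 passes: D(Y) = {}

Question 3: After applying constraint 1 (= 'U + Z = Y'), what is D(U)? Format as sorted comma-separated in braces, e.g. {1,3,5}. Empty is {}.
Answer: {3,5}

Derivation:
Constraint 1 (U + Z = Y) on D(U)={3,5,6,7,8} D(Z)={3,4,6,8} D(Y)={3,4,5,6,7,8}: U {3,5,6,7,8}->{3,5}; Z {3,4,6,8}->{3,4}; Y {3,4,5,6,7,8}->{6,7,8}
So after constraint 1: D(U) = {3,5}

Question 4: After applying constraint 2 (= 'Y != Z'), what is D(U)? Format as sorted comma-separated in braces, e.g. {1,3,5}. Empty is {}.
Constraint 1 (U + Z = Y) on D(U)={3,5,6,7,8} D(Z)={3,4,6,8} D(Y)={3,4,5,6,7,8}: U {3,5,6,7,8}->{3,5}; Z {3,4,6,8}->{3,4}; Y {3,4,5,6,7,8}->{6,7,8}
Constraint 2 (Y != Z) on D(Y)={6,7,8} D(Z)={3,4}: no change
So after constraint 2: D(U) = {3,5}

Answer: {3,5}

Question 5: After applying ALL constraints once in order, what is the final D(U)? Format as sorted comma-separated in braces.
Constraint 1 (U + Z = Y) on D(U)={3,5,6,7,8} D(Z)={3,4,6,8} D(Y)={3,4,5,6,7,8}: U {3,5,6,7,8}->{3,5}; Z {3,4,6,8}->{3,4}; Y {3,4,5,6,7,8}->{6,7,8}
Constraint 2 (Y != Z) on D(Y)={6,7,8} D(Z)={3,4}: no change
Constraint 3 (Y < Z) on D(Y)={6,7,8} D(Z)={3,4}: Y {6,7,8}->{}; Z {3,4}->{}
So after all 3 constraints: D(U) = {3,5}

Answer: {3,5}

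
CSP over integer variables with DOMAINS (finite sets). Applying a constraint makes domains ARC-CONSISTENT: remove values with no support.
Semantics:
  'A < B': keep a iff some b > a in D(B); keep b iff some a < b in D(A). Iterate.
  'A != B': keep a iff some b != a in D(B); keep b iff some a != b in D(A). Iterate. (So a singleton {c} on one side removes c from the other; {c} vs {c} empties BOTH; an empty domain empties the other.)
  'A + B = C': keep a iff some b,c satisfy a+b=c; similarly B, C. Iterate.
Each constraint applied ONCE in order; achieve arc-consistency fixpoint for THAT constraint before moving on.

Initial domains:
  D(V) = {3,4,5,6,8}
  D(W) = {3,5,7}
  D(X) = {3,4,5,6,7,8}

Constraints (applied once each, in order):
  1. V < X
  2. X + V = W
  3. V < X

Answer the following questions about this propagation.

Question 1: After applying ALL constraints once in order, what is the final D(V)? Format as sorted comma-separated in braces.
Constraint 1 (V < X) on D(V)={3,4,5,6,8} D(X)={3,4,5,6,7,8}: V {3,4,5,6,8}->{3,4,5,6}; X {3,4,5,6,7,8}->{4,5,6,7,8}
Constraint 2 (X + V = W) on D(X)={4,5,6,7,8} D(V)={3,4,5,6} D(W)={3,5,7}: X {4,5,6,7,8}->{4}; V {3,4,5,6}->{3}; W {3,5,7}->{7}
Constraint 3 (V < X) on D(V)={3} D(X)={4}: no change
So after all 3 constraints: D(V) = {3}

Answer: {3}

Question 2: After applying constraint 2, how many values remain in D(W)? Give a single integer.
Constraint 1 (V < X) on D(V)={3,4,5,6,8} D(X)={3,4,5,6,7,8}: V {3,4,5,6,8}->{3,4,5,6}; X {3,4,5,6,7,8}->{4,5,6,7,8}
Constraint 2 (X + V = W) on D(X)={4,5,6,7,8} D(V)={3,4,5,6} D(W)={3,5,7}: X {4,5,6,7,8}->{4}; V {3,4,5,6}->{3}; W {3,5,7}->{7}
So after constraint 2: D(W)={7}, size = 1

Answer: 1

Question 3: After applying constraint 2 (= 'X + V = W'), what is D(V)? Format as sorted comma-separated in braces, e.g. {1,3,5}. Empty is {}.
Answer: {3}

Derivation:
Constraint 1 (V < X) on D(V)={3,4,5,6,8} D(X)={3,4,5,6,7,8}: V {3,4,5,6,8}->{3,4,5,6}; X {3,4,5,6,7,8}->{4,5,6,7,8}
Constraint 2 (X + V = W) on D(X)={4,5,6,7,8} D(V)={3,4,5,6} D(W)={3,5,7}: X {4,5,6,7,8}->{4}; V {3,4,5,6}->{3}; W {3,5,7}->{7}
So after constraint 2: D(V) = {3}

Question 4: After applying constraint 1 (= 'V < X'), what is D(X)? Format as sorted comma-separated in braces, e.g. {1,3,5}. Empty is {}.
Answer: {4,5,6,7,8}

Derivation:
Constraint 1 (V < X) on D(V)={3,4,5,6,8} D(X)={3,4,5,6,7,8}: V {3,4,5,6,8}->{3,4,5,6}; X {3,4,5,6,7,8}->{4,5,6,7,8}
So after constraint 1: D(X) = {4,5,6,7,8}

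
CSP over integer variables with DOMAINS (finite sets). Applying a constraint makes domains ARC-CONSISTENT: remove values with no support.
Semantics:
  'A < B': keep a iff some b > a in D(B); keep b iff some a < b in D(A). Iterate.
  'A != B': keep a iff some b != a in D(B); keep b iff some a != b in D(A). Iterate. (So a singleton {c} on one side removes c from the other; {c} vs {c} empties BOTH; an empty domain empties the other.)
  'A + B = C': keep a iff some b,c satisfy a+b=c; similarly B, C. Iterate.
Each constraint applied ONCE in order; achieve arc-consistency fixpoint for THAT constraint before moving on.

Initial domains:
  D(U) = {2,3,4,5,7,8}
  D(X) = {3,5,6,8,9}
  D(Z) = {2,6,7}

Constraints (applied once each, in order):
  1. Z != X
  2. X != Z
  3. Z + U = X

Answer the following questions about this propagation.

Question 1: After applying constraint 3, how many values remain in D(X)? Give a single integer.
Constraint 1 (Z != X) on D(Z)={2,6,7} D(X)={3,5,6,8,9}: no change
Constraint 2 (X != Z) on D(X)={3,5,6,8,9} D(Z)={2,6,7}: no change
Constraint 3 (Z + U = X) on D(Z)={2,6,7} D(U)={2,3,4,5,7,8} D(X)={3,5,6,8,9}: U {2,3,4,5,7,8}->{2,3,4,7}; X {3,5,6,8,9}->{5,6,8,9}
So after constraint 3: D(X)={5,6,8,9}, size = 4

Answer: 4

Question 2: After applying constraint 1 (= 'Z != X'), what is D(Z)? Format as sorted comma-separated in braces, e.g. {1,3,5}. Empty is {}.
Constraint 1 (Z != X) on D(Z)={2,6,7} D(X)={3,5,6,8,9}: no change
So after constraint 1: D(Z) = {2,6,7}

Answer: {2,6,7}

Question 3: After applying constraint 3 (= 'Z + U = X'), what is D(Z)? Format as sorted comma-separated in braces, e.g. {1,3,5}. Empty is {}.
Constraint 1 (Z != X) on D(Z)={2,6,7} D(X)={3,5,6,8,9}: no change
Constraint 2 (X != Z) on D(X)={3,5,6,8,9} D(Z)={2,6,7}: no change
Constraint 3 (Z + U = X) on D(Z)={2,6,7} D(U)={2,3,4,5,7,8} D(X)={3,5,6,8,9}: U {2,3,4,5,7,8}->{2,3,4,7}; X {3,5,6,8,9}->{5,6,8,9}
So after constraint 3: D(Z) = {2,6,7}

Answer: {2,6,7}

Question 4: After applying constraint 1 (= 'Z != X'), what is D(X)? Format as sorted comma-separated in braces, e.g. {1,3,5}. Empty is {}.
Answer: {3,5,6,8,9}

Derivation:
Constraint 1 (Z != X) on D(Z)={2,6,7} D(X)={3,5,6,8,9}: no change
So after constraint 1: D(X) = {3,5,6,8,9}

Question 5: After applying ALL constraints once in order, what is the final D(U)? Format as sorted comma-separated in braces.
Constraint 1 (Z != X) on D(Z)={2,6,7} D(X)={3,5,6,8,9}: no change
Constraint 2 (X != Z) on D(X)={3,5,6,8,9} D(Z)={2,6,7}: no change
Constraint 3 (Z + U = X) on D(Z)={2,6,7} D(U)={2,3,4,5,7,8} D(X)={3,5,6,8,9}: U {2,3,4,5,7,8}->{2,3,4,7}; X {3,5,6,8,9}->{5,6,8,9}
So after all 3 constraints: D(U) = {2,3,4,7}

Answer: {2,3,4,7}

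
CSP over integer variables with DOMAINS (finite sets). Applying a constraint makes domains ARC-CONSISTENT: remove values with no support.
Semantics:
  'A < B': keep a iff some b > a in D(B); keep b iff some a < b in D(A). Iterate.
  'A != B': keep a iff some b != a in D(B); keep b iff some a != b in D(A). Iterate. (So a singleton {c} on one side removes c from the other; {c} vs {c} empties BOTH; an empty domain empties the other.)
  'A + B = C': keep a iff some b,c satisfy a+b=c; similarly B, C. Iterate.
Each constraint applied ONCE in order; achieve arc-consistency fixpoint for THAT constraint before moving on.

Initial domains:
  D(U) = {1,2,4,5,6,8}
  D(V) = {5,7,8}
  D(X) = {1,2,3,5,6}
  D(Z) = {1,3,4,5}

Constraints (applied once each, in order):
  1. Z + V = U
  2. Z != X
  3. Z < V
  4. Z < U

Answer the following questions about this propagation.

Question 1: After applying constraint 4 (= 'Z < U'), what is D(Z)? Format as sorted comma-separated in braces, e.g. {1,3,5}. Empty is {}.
Answer: {1,3}

Derivation:
Constraint 1 (Z + V = U) on D(Z)={1,3,4,5} D(V)={5,7,8} D(U)={1,2,4,5,6,8}: Z {1,3,4,5}->{1,3}; V {5,7,8}->{5,7}; U {1,2,4,5,6,8}->{6,8}
Constraint 2 (Z != X) on D(Z)={1,3} D(X)={1,2,3,5,6}: no change
Constraint 3 (Z < V) on D(Z)={1,3} D(V)={5,7}: no change
Constraint 4 (Z < U) on D(Z)={1,3} D(U)={6,8}: no change
So after constraint 4: D(Z) = {1,3}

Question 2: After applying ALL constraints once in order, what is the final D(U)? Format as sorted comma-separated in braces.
Constraint 1 (Z + V = U) on D(Z)={1,3,4,5} D(V)={5,7,8} D(U)={1,2,4,5,6,8}: Z {1,3,4,5}->{1,3}; V {5,7,8}->{5,7}; U {1,2,4,5,6,8}->{6,8}
Constraint 2 (Z != X) on D(Z)={1,3} D(X)={1,2,3,5,6}: no change
Constraint 3 (Z < V) on D(Z)={1,3} D(V)={5,7}: no change
Constraint 4 (Z < U) on D(Z)={1,3} D(U)={6,8}: no change
So after all 4 constraints: D(U) = {6,8}

Answer: {6,8}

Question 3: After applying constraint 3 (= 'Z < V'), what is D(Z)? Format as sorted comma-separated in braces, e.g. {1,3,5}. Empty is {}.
Answer: {1,3}

Derivation:
Constraint 1 (Z + V = U) on D(Z)={1,3,4,5} D(V)={5,7,8} D(U)={1,2,4,5,6,8}: Z {1,3,4,5}->{1,3}; V {5,7,8}->{5,7}; U {1,2,4,5,6,8}->{6,8}
Constraint 2 (Z != X) on D(Z)={1,3} D(X)={1,2,3,5,6}: no change
Constraint 3 (Z < V) on D(Z)={1,3} D(V)={5,7}: no change
So after constraint 3: D(Z) = {1,3}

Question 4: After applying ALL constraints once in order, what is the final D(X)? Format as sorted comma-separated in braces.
Constraint 1 (Z + V = U) on D(Z)={1,3,4,5} D(V)={5,7,8} D(U)={1,2,4,5,6,8}: Z {1,3,4,5}->{1,3}; V {5,7,8}->{5,7}; U {1,2,4,5,6,8}->{6,8}
Constraint 2 (Z != X) on D(Z)={1,3} D(X)={1,2,3,5,6}: no change
Constraint 3 (Z < V) on D(Z)={1,3} D(V)={5,7}: no change
Constraint 4 (Z < U) on D(Z)={1,3} D(U)={6,8}: no change
So after all 4 constraints: D(X) = {1,2,3,5,6}

Answer: {1,2,3,5,6}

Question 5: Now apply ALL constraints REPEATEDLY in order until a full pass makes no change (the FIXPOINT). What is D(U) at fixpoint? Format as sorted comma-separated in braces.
pass 0 (initial): D(U)={1,2,4,5,6,8}
pass 1: U {1,2,4,5,6,8}->{6,8}; V {5,7,8}->{5,7}; Z {1,3,4,5}->{1,3}
pass 2: no change
Fixpoint after 2 passes: D(U) = {6,8}

Answer: {6,8}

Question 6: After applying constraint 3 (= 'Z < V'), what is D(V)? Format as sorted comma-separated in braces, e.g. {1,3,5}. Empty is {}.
Answer: {5,7}

Derivation:
Constraint 1 (Z + V = U) on D(Z)={1,3,4,5} D(V)={5,7,8} D(U)={1,2,4,5,6,8}: Z {1,3,4,5}->{1,3}; V {5,7,8}->{5,7}; U {1,2,4,5,6,8}->{6,8}
Constraint 2 (Z != X) on D(Z)={1,3} D(X)={1,2,3,5,6}: no change
Constraint 3 (Z < V) on D(Z)={1,3} D(V)={5,7}: no change
So after constraint 3: D(V) = {5,7}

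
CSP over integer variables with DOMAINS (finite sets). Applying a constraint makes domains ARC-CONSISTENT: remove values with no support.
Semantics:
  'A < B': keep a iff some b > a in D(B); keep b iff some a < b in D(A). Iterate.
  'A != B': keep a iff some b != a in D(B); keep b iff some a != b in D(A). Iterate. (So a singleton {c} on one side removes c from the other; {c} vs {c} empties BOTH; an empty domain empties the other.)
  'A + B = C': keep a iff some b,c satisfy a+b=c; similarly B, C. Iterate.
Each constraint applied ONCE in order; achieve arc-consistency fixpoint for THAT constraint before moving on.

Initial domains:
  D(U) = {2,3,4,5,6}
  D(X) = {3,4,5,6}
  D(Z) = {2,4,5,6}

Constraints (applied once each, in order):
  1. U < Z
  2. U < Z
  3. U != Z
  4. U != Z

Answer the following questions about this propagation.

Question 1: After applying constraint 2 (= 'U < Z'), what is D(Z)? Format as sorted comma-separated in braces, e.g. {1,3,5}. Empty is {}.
Answer: {4,5,6}

Derivation:
Constraint 1 (U < Z) on D(U)={2,3,4,5,6} D(Z)={2,4,5,6}: U {2,3,4,5,6}->{2,3,4,5}; Z {2,4,5,6}->{4,5,6}
Constraint 2 (U < Z) on D(U)={2,3,4,5} D(Z)={4,5,6}: no change
So after constraint 2: D(Z) = {4,5,6}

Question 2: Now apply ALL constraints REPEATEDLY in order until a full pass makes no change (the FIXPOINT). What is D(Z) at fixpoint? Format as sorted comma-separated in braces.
pass 0 (initial): D(Z)={2,4,5,6}
pass 1: U {2,3,4,5,6}->{2,3,4,5}; Z {2,4,5,6}->{4,5,6}
pass 2: no change
Fixpoint after 2 passes: D(Z) = {4,5,6}

Answer: {4,5,6}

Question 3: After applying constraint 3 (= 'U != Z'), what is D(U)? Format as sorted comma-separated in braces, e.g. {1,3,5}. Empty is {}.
Answer: {2,3,4,5}

Derivation:
Constraint 1 (U < Z) on D(U)={2,3,4,5,6} D(Z)={2,4,5,6}: U {2,3,4,5,6}->{2,3,4,5}; Z {2,4,5,6}->{4,5,6}
Constraint 2 (U < Z) on D(U)={2,3,4,5} D(Z)={4,5,6}: no change
Constraint 3 (U != Z) on D(U)={2,3,4,5} D(Z)={4,5,6}: no change
So after constraint 3: D(U) = {2,3,4,5}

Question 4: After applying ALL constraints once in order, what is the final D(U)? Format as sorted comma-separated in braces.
Constraint 1 (U < Z) on D(U)={2,3,4,5,6} D(Z)={2,4,5,6}: U {2,3,4,5,6}->{2,3,4,5}; Z {2,4,5,6}->{4,5,6}
Constraint 2 (U < Z) on D(U)={2,3,4,5} D(Z)={4,5,6}: no change
Constraint 3 (U != Z) on D(U)={2,3,4,5} D(Z)={4,5,6}: no change
Constraint 4 (U != Z) on D(U)={2,3,4,5} D(Z)={4,5,6}: no change
So after all 4 constraints: D(U) = {2,3,4,5}

Answer: {2,3,4,5}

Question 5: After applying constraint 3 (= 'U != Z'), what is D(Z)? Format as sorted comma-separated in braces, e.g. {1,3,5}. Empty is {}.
Constraint 1 (U < Z) on D(U)={2,3,4,5,6} D(Z)={2,4,5,6}: U {2,3,4,5,6}->{2,3,4,5}; Z {2,4,5,6}->{4,5,6}
Constraint 2 (U < Z) on D(U)={2,3,4,5} D(Z)={4,5,6}: no change
Constraint 3 (U != Z) on D(U)={2,3,4,5} D(Z)={4,5,6}: no change
So after constraint 3: D(Z) = {4,5,6}

Answer: {4,5,6}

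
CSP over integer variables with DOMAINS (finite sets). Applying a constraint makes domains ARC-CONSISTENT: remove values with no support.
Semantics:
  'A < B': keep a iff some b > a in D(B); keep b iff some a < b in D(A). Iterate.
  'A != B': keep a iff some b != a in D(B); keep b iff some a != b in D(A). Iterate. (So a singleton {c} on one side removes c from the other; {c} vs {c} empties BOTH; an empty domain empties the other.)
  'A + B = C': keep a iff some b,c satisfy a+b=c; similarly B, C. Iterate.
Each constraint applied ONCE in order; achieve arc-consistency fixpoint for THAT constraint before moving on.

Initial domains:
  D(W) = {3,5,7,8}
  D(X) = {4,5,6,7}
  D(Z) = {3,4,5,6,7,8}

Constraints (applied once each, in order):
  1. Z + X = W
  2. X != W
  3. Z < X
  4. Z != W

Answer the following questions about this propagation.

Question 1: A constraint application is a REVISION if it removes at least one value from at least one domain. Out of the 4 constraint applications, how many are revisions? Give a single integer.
Constraint 1 (Z + X = W) on D(Z)={3,4,5,6,7,8} D(X)={4,5,6,7} D(W)={3,5,7,8}: Z {3,4,5,6,7,8}->{3,4}; X {4,5,6,7}->{4,5}; W {3,5,7,8}->{7,8} => REVISION
Constraint 2 (X != W) on D(X)={4,5} D(W)={7,8}: no change => not a revision
Constraint 3 (Z < X) on D(Z)={3,4} D(X)={4,5}: no change => not a revision
Constraint 4 (Z != W) on D(Z)={3,4} D(W)={7,8}: no change => not a revision
Total revisions = 1

Answer: 1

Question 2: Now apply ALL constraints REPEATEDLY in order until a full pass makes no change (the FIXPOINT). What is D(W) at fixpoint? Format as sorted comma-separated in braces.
Answer: {7,8}

Derivation:
pass 0 (initial): D(W)={3,5,7,8}
pass 1: W {3,5,7,8}->{7,8}; X {4,5,6,7}->{4,5}; Z {3,4,5,6,7,8}->{3,4}
pass 2: no change
Fixpoint after 2 passes: D(W) = {7,8}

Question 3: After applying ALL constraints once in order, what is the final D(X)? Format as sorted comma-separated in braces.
Constraint 1 (Z + X = W) on D(Z)={3,4,5,6,7,8} D(X)={4,5,6,7} D(W)={3,5,7,8}: Z {3,4,5,6,7,8}->{3,4}; X {4,5,6,7}->{4,5}; W {3,5,7,8}->{7,8}
Constraint 2 (X != W) on D(X)={4,5} D(W)={7,8}: no change
Constraint 3 (Z < X) on D(Z)={3,4} D(X)={4,5}: no change
Constraint 4 (Z != W) on D(Z)={3,4} D(W)={7,8}: no change
So after all 4 constraints: D(X) = {4,5}

Answer: {4,5}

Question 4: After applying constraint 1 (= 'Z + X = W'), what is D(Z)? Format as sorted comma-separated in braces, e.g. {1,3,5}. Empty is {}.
Constraint 1 (Z + X = W) on D(Z)={3,4,5,6,7,8} D(X)={4,5,6,7} D(W)={3,5,7,8}: Z {3,4,5,6,7,8}->{3,4}; X {4,5,6,7}->{4,5}; W {3,5,7,8}->{7,8}
So after constraint 1: D(Z) = {3,4}

Answer: {3,4}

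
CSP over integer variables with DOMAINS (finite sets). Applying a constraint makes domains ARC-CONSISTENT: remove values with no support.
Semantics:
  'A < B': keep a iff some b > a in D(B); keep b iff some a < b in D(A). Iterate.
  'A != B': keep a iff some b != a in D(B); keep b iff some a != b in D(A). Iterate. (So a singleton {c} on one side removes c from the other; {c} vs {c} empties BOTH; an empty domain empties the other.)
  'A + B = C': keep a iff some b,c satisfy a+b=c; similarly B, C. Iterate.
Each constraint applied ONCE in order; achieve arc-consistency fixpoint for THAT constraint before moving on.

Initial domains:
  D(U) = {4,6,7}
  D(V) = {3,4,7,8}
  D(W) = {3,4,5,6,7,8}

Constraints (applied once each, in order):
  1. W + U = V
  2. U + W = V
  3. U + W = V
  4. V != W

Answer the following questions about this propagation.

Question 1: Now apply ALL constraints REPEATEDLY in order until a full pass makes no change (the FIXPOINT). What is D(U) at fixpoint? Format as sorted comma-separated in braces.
Answer: {4}

Derivation:
pass 0 (initial): D(U)={4,6,7}
pass 1: U {4,6,7}->{4}; V {3,4,7,8}->{7,8}; W {3,4,5,6,7,8}->{3,4}
pass 2: no change
Fixpoint after 2 passes: D(U) = {4}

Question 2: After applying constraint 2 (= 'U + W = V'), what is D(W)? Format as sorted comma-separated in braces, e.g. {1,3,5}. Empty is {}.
Answer: {3,4}

Derivation:
Constraint 1 (W + U = V) on D(W)={3,4,5,6,7,8} D(U)={4,6,7} D(V)={3,4,7,8}: W {3,4,5,6,7,8}->{3,4}; U {4,6,7}->{4}; V {3,4,7,8}->{7,8}
Constraint 2 (U + W = V) on D(U)={4} D(W)={3,4} D(V)={7,8}: no change
So after constraint 2: D(W) = {3,4}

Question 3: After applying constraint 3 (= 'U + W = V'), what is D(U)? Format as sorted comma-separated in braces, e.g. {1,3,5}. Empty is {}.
Constraint 1 (W + U = V) on D(W)={3,4,5,6,7,8} D(U)={4,6,7} D(V)={3,4,7,8}: W {3,4,5,6,7,8}->{3,4}; U {4,6,7}->{4}; V {3,4,7,8}->{7,8}
Constraint 2 (U + W = V) on D(U)={4} D(W)={3,4} D(V)={7,8}: no change
Constraint 3 (U + W = V) on D(U)={4} D(W)={3,4} D(V)={7,8}: no change
So after constraint 3: D(U) = {4}

Answer: {4}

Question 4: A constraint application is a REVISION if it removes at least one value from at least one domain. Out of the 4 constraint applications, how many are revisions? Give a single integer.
Constraint 1 (W + U = V) on D(W)={3,4,5,6,7,8} D(U)={4,6,7} D(V)={3,4,7,8}: W {3,4,5,6,7,8}->{3,4}; U {4,6,7}->{4}; V {3,4,7,8}->{7,8} => REVISION
Constraint 2 (U + W = V) on D(U)={4} D(W)={3,4} D(V)={7,8}: no change => not a revision
Constraint 3 (U + W = V) on D(U)={4} D(W)={3,4} D(V)={7,8}: no change => not a revision
Constraint 4 (V != W) on D(V)={7,8} D(W)={3,4}: no change => not a revision
Total revisions = 1

Answer: 1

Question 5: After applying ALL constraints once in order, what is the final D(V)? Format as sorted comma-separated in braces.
Answer: {7,8}

Derivation:
Constraint 1 (W + U = V) on D(W)={3,4,5,6,7,8} D(U)={4,6,7} D(V)={3,4,7,8}: W {3,4,5,6,7,8}->{3,4}; U {4,6,7}->{4}; V {3,4,7,8}->{7,8}
Constraint 2 (U + W = V) on D(U)={4} D(W)={3,4} D(V)={7,8}: no change
Constraint 3 (U + W = V) on D(U)={4} D(W)={3,4} D(V)={7,8}: no change
Constraint 4 (V != W) on D(V)={7,8} D(W)={3,4}: no change
So after all 4 constraints: D(V) = {7,8}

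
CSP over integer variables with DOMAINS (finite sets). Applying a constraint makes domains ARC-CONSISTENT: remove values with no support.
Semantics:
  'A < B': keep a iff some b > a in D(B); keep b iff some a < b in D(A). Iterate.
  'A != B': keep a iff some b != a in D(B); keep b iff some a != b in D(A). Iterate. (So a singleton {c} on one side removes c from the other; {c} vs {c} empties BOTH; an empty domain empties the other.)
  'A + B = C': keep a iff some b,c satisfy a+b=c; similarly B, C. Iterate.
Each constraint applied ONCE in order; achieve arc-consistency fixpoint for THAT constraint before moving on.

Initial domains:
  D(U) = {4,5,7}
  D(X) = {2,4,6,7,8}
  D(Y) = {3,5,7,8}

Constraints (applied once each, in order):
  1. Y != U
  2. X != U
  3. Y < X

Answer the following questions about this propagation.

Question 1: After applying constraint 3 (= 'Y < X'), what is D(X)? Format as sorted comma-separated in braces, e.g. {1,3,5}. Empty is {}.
Constraint 1 (Y != U) on D(Y)={3,5,7,8} D(U)={4,5,7}: no change
Constraint 2 (X != U) on D(X)={2,4,6,7,8} D(U)={4,5,7}: no change
Constraint 3 (Y < X) on D(Y)={3,5,7,8} D(X)={2,4,6,7,8}: Y {3,5,7,8}->{3,5,7}; X {2,4,6,7,8}->{4,6,7,8}
So after constraint 3: D(X) = {4,6,7,8}

Answer: {4,6,7,8}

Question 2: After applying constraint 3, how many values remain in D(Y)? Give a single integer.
Constraint 1 (Y != U) on D(Y)={3,5,7,8} D(U)={4,5,7}: no change
Constraint 2 (X != U) on D(X)={2,4,6,7,8} D(U)={4,5,7}: no change
Constraint 3 (Y < X) on D(Y)={3,5,7,8} D(X)={2,4,6,7,8}: Y {3,5,7,8}->{3,5,7}; X {2,4,6,7,8}->{4,6,7,8}
So after constraint 3: D(Y)={3,5,7}, size = 3

Answer: 3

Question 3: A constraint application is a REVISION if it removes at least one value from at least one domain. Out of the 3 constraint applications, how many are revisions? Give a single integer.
Answer: 1

Derivation:
Constraint 1 (Y != U) on D(Y)={3,5,7,8} D(U)={4,5,7}: no change => not a revision
Constraint 2 (X != U) on D(X)={2,4,6,7,8} D(U)={4,5,7}: no change => not a revision
Constraint 3 (Y < X) on D(Y)={3,5,7,8} D(X)={2,4,6,7,8}: Y {3,5,7,8}->{3,5,7}; X {2,4,6,7,8}->{4,6,7,8} => REVISION
Total revisions = 1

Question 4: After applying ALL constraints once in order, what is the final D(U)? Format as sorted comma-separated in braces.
Constraint 1 (Y != U) on D(Y)={3,5,7,8} D(U)={4,5,7}: no change
Constraint 2 (X != U) on D(X)={2,4,6,7,8} D(U)={4,5,7}: no change
Constraint 3 (Y < X) on D(Y)={3,5,7,8} D(X)={2,4,6,7,8}: Y {3,5,7,8}->{3,5,7}; X {2,4,6,7,8}->{4,6,7,8}
So after all 3 constraints: D(U) = {4,5,7}

Answer: {4,5,7}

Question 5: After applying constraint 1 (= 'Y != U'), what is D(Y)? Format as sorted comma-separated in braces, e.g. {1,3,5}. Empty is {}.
Constraint 1 (Y != U) on D(Y)={3,5,7,8} D(U)={4,5,7}: no change
So after constraint 1: D(Y) = {3,5,7,8}

Answer: {3,5,7,8}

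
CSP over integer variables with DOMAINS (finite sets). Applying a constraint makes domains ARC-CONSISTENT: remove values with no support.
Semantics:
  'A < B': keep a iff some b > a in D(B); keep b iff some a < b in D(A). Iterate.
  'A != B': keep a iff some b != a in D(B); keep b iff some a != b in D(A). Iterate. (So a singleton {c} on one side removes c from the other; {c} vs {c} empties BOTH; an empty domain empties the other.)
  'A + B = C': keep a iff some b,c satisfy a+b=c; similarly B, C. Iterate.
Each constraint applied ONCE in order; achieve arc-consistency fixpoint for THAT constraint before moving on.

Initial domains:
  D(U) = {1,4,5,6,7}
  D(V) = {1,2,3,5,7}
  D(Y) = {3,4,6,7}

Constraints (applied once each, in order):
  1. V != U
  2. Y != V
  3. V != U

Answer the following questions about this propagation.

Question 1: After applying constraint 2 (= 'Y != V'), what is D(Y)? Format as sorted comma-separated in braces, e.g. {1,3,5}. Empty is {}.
Answer: {3,4,6,7}

Derivation:
Constraint 1 (V != U) on D(V)={1,2,3,5,7} D(U)={1,4,5,6,7}: no change
Constraint 2 (Y != V) on D(Y)={3,4,6,7} D(V)={1,2,3,5,7}: no change
So after constraint 2: D(Y) = {3,4,6,7}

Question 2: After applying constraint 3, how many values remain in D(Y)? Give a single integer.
Constraint 1 (V != U) on D(V)={1,2,3,5,7} D(U)={1,4,5,6,7}: no change
Constraint 2 (Y != V) on D(Y)={3,4,6,7} D(V)={1,2,3,5,7}: no change
Constraint 3 (V != U) on D(V)={1,2,3,5,7} D(U)={1,4,5,6,7}: no change
So after constraint 3: D(Y)={3,4,6,7}, size = 4

Answer: 4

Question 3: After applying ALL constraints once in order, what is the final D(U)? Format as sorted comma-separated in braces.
Constraint 1 (V != U) on D(V)={1,2,3,5,7} D(U)={1,4,5,6,7}: no change
Constraint 2 (Y != V) on D(Y)={3,4,6,7} D(V)={1,2,3,5,7}: no change
Constraint 3 (V != U) on D(V)={1,2,3,5,7} D(U)={1,4,5,6,7}: no change
So after all 3 constraints: D(U) = {1,4,5,6,7}

Answer: {1,4,5,6,7}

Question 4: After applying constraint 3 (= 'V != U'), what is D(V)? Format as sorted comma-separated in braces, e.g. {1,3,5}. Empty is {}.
Constraint 1 (V != U) on D(V)={1,2,3,5,7} D(U)={1,4,5,6,7}: no change
Constraint 2 (Y != V) on D(Y)={3,4,6,7} D(V)={1,2,3,5,7}: no change
Constraint 3 (V != U) on D(V)={1,2,3,5,7} D(U)={1,4,5,6,7}: no change
So after constraint 3: D(V) = {1,2,3,5,7}

Answer: {1,2,3,5,7}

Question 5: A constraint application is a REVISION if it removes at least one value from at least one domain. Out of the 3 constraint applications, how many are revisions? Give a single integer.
Answer: 0

Derivation:
Constraint 1 (V != U) on D(V)={1,2,3,5,7} D(U)={1,4,5,6,7}: no change => not a revision
Constraint 2 (Y != V) on D(Y)={3,4,6,7} D(V)={1,2,3,5,7}: no change => not a revision
Constraint 3 (V != U) on D(V)={1,2,3,5,7} D(U)={1,4,5,6,7}: no change => not a revision
Total revisions = 0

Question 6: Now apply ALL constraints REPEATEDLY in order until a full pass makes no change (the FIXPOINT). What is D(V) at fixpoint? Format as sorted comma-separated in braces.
pass 0 (initial): D(V)={1,2,3,5,7}
pass 1: no change
Fixpoint after 1 passes: D(V) = {1,2,3,5,7}

Answer: {1,2,3,5,7}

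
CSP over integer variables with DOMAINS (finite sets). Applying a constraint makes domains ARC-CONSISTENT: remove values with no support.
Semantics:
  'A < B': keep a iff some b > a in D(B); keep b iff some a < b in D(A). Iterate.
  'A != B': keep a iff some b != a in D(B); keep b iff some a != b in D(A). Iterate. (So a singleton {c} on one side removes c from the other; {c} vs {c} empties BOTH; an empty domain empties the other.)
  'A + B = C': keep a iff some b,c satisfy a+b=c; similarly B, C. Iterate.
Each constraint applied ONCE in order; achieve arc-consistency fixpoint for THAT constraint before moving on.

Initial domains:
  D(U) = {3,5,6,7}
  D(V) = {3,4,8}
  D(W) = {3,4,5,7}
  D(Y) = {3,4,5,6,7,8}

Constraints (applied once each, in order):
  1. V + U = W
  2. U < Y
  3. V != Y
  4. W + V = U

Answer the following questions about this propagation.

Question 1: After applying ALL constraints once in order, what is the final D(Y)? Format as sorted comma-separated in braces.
Constraint 1 (V + U = W) on D(V)={3,4,8} D(U)={3,5,6,7} D(W)={3,4,5,7}: V {3,4,8}->{4}; U {3,5,6,7}->{3}; W {3,4,5,7}->{7}
Constraint 2 (U < Y) on D(U)={3} D(Y)={3,4,5,6,7,8}: Y {3,4,5,6,7,8}->{4,5,6,7,8}
Constraint 3 (V != Y) on D(V)={4} D(Y)={4,5,6,7,8}: Y {4,5,6,7,8}->{5,6,7,8}
Constraint 4 (W + V = U) on D(W)={7} D(V)={4} D(U)={3}: W {7}->{}; V {4}->{}; U {3}->{}
So after all 4 constraints: D(Y) = {5,6,7,8}

Answer: {5,6,7,8}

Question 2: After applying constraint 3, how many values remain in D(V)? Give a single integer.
Answer: 1

Derivation:
Constraint 1 (V + U = W) on D(V)={3,4,8} D(U)={3,5,6,7} D(W)={3,4,5,7}: V {3,4,8}->{4}; U {3,5,6,7}->{3}; W {3,4,5,7}->{7}
Constraint 2 (U < Y) on D(U)={3} D(Y)={3,4,5,6,7,8}: Y {3,4,5,6,7,8}->{4,5,6,7,8}
Constraint 3 (V != Y) on D(V)={4} D(Y)={4,5,6,7,8}: Y {4,5,6,7,8}->{5,6,7,8}
So after constraint 3: D(V)={4}, size = 1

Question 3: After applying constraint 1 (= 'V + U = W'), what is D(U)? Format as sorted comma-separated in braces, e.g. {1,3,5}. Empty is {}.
Constraint 1 (V + U = W) on D(V)={3,4,8} D(U)={3,5,6,7} D(W)={3,4,5,7}: V {3,4,8}->{4}; U {3,5,6,7}->{3}; W {3,4,5,7}->{7}
So after constraint 1: D(U) = {3}

Answer: {3}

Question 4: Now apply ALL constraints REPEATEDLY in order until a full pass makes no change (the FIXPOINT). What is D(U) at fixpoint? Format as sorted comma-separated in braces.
pass 0 (initial): D(U)={3,5,6,7}
pass 1: U {3,5,6,7}->{}; V {3,4,8}->{}; W {3,4,5,7}->{}; Y {3,4,5,6,7,8}->{5,6,7,8}
pass 2: Y {5,6,7,8}->{}
pass 3: no change
Fixpoint after 3 passes: D(U) = {}

Answer: {}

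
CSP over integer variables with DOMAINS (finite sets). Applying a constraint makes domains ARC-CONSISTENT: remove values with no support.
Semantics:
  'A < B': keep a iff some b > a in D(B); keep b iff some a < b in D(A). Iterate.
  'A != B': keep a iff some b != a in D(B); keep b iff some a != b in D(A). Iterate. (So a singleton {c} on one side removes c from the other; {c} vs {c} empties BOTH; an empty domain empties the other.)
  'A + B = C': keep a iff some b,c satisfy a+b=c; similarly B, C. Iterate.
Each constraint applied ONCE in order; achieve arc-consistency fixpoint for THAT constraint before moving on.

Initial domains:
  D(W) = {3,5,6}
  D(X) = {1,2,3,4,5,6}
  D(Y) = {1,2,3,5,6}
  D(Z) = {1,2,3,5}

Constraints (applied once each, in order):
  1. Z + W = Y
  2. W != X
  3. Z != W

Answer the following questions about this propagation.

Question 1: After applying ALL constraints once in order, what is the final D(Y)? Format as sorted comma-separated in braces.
Constraint 1 (Z + W = Y) on D(Z)={1,2,3,5} D(W)={3,5,6} D(Y)={1,2,3,5,6}: Z {1,2,3,5}->{1,2,3}; W {3,5,6}->{3,5}; Y {1,2,3,5,6}->{5,6}
Constraint 2 (W != X) on D(W)={3,5} D(X)={1,2,3,4,5,6}: no change
Constraint 3 (Z != W) on D(Z)={1,2,3} D(W)={3,5}: no change
So after all 3 constraints: D(Y) = {5,6}

Answer: {5,6}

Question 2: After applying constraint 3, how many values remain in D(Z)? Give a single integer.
Answer: 3

Derivation:
Constraint 1 (Z + W = Y) on D(Z)={1,2,3,5} D(W)={3,5,6} D(Y)={1,2,3,5,6}: Z {1,2,3,5}->{1,2,3}; W {3,5,6}->{3,5}; Y {1,2,3,5,6}->{5,6}
Constraint 2 (W != X) on D(W)={3,5} D(X)={1,2,3,4,5,6}: no change
Constraint 3 (Z != W) on D(Z)={1,2,3} D(W)={3,5}: no change
So after constraint 3: D(Z)={1,2,3}, size = 3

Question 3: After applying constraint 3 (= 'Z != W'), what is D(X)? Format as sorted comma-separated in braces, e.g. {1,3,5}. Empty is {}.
Answer: {1,2,3,4,5,6}

Derivation:
Constraint 1 (Z + W = Y) on D(Z)={1,2,3,5} D(W)={3,5,6} D(Y)={1,2,3,5,6}: Z {1,2,3,5}->{1,2,3}; W {3,5,6}->{3,5}; Y {1,2,3,5,6}->{5,6}
Constraint 2 (W != X) on D(W)={3,5} D(X)={1,2,3,4,5,6}: no change
Constraint 3 (Z != W) on D(Z)={1,2,3} D(W)={3,5}: no change
So after constraint 3: D(X) = {1,2,3,4,5,6}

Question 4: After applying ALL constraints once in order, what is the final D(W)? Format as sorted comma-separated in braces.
Constraint 1 (Z + W = Y) on D(Z)={1,2,3,5} D(W)={3,5,6} D(Y)={1,2,3,5,6}: Z {1,2,3,5}->{1,2,3}; W {3,5,6}->{3,5}; Y {1,2,3,5,6}->{5,6}
Constraint 2 (W != X) on D(W)={3,5} D(X)={1,2,3,4,5,6}: no change
Constraint 3 (Z != W) on D(Z)={1,2,3} D(W)={3,5}: no change
So after all 3 constraints: D(W) = {3,5}

Answer: {3,5}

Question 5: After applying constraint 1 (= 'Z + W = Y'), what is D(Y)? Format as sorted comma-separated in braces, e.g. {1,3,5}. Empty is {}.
Answer: {5,6}

Derivation:
Constraint 1 (Z + W = Y) on D(Z)={1,2,3,5} D(W)={3,5,6} D(Y)={1,2,3,5,6}: Z {1,2,3,5}->{1,2,3}; W {3,5,6}->{3,5}; Y {1,2,3,5,6}->{5,6}
So after constraint 1: D(Y) = {5,6}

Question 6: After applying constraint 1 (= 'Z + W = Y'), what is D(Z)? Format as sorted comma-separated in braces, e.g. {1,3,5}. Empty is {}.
Constraint 1 (Z + W = Y) on D(Z)={1,2,3,5} D(W)={3,5,6} D(Y)={1,2,3,5,6}: Z {1,2,3,5}->{1,2,3}; W {3,5,6}->{3,5}; Y {1,2,3,5,6}->{5,6}
So after constraint 1: D(Z) = {1,2,3}

Answer: {1,2,3}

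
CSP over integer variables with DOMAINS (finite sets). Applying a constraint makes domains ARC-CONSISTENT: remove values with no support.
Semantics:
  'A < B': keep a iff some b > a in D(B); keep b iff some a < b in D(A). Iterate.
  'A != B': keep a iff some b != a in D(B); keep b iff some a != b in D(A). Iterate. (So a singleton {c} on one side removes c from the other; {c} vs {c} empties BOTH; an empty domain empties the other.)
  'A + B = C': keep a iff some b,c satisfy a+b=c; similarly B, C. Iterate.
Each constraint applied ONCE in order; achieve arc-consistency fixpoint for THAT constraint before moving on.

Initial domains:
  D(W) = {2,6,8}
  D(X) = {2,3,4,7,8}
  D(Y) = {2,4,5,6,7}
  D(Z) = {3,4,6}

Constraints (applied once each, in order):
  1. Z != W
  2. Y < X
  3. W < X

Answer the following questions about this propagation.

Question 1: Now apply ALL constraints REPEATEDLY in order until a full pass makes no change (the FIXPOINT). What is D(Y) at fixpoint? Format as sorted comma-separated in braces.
pass 0 (initial): D(Y)={2,4,5,6,7}
pass 1: W {2,6,8}->{2,6}; X {2,3,4,7,8}->{3,4,7,8}
pass 2: no change
Fixpoint after 2 passes: D(Y) = {2,4,5,6,7}

Answer: {2,4,5,6,7}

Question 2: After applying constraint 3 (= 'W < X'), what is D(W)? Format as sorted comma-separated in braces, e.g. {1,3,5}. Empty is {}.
Answer: {2,6}

Derivation:
Constraint 1 (Z != W) on D(Z)={3,4,6} D(W)={2,6,8}: no change
Constraint 2 (Y < X) on D(Y)={2,4,5,6,7} D(X)={2,3,4,7,8}: X {2,3,4,7,8}->{3,4,7,8}
Constraint 3 (W < X) on D(W)={2,6,8} D(X)={3,4,7,8}: W {2,6,8}->{2,6}
So after constraint 3: D(W) = {2,6}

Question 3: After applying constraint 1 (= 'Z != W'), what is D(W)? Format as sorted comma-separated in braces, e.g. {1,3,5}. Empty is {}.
Constraint 1 (Z != W) on D(Z)={3,4,6} D(W)={2,6,8}: no change
So after constraint 1: D(W) = {2,6,8}

Answer: {2,6,8}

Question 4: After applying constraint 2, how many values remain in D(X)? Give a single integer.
Answer: 4

Derivation:
Constraint 1 (Z != W) on D(Z)={3,4,6} D(W)={2,6,8}: no change
Constraint 2 (Y < X) on D(Y)={2,4,5,6,7} D(X)={2,3,4,7,8}: X {2,3,4,7,8}->{3,4,7,8}
So after constraint 2: D(X)={3,4,7,8}, size = 4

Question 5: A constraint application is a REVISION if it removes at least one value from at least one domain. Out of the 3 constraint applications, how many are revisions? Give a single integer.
Constraint 1 (Z != W) on D(Z)={3,4,6} D(W)={2,6,8}: no change => not a revision
Constraint 2 (Y < X) on D(Y)={2,4,5,6,7} D(X)={2,3,4,7,8}: X {2,3,4,7,8}->{3,4,7,8} => REVISION
Constraint 3 (W < X) on D(W)={2,6,8} D(X)={3,4,7,8}: W {2,6,8}->{2,6} => REVISION
Total revisions = 2

Answer: 2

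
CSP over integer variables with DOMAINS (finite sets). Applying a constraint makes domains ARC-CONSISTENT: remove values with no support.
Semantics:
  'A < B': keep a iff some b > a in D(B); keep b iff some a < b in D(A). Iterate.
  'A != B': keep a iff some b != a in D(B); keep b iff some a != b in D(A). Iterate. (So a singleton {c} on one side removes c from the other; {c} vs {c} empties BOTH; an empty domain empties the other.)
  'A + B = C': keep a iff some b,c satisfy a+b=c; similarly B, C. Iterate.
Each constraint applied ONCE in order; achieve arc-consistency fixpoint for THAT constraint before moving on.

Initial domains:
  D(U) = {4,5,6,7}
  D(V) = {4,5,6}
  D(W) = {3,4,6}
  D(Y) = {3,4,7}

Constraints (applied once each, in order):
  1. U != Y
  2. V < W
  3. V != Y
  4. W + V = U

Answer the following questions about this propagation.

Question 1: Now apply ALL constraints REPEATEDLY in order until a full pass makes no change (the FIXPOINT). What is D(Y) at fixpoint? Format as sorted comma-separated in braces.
pass 0 (initial): D(Y)={3,4,7}
pass 1: U {4,5,6,7}->{}; V {4,5,6}->{}; W {3,4,6}->{}
pass 2: Y {3,4,7}->{}
pass 3: no change
Fixpoint after 3 passes: D(Y) = {}

Answer: {}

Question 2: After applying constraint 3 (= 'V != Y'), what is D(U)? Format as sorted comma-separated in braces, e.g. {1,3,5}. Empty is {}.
Answer: {4,5,6,7}

Derivation:
Constraint 1 (U != Y) on D(U)={4,5,6,7} D(Y)={3,4,7}: no change
Constraint 2 (V < W) on D(V)={4,5,6} D(W)={3,4,6}: V {4,5,6}->{4,5}; W {3,4,6}->{6}
Constraint 3 (V != Y) on D(V)={4,5} D(Y)={3,4,7}: no change
So after constraint 3: D(U) = {4,5,6,7}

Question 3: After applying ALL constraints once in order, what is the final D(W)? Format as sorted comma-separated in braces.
Constraint 1 (U != Y) on D(U)={4,5,6,7} D(Y)={3,4,7}: no change
Constraint 2 (V < W) on D(V)={4,5,6} D(W)={3,4,6}: V {4,5,6}->{4,5}; W {3,4,6}->{6}
Constraint 3 (V != Y) on D(V)={4,5} D(Y)={3,4,7}: no change
Constraint 4 (W + V = U) on D(W)={6} D(V)={4,5} D(U)={4,5,6,7}: W {6}->{}; V {4,5}->{}; U {4,5,6,7}->{}
So after all 4 constraints: D(W) = {}

Answer: {}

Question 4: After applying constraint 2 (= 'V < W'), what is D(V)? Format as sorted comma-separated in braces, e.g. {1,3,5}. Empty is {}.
Constraint 1 (U != Y) on D(U)={4,5,6,7} D(Y)={3,4,7}: no change
Constraint 2 (V < W) on D(V)={4,5,6} D(W)={3,4,6}: V {4,5,6}->{4,5}; W {3,4,6}->{6}
So after constraint 2: D(V) = {4,5}

Answer: {4,5}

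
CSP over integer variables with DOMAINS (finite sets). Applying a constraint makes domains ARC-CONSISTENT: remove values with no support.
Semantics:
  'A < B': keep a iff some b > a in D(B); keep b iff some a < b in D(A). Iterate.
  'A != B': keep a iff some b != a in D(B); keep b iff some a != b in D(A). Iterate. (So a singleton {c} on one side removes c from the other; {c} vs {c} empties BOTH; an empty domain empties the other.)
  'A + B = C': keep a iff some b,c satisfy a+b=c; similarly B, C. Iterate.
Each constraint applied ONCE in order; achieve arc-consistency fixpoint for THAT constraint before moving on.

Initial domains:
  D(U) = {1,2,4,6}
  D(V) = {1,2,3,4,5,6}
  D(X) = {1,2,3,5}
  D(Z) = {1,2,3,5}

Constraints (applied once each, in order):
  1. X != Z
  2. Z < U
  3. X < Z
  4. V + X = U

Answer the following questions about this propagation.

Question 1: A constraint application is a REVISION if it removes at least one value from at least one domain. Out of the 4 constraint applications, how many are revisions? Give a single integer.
Constraint 1 (X != Z) on D(X)={1,2,3,5} D(Z)={1,2,3,5}: no change => not a revision
Constraint 2 (Z < U) on D(Z)={1,2,3,5} D(U)={1,2,4,6}: U {1,2,4,6}->{2,4,6} => REVISION
Constraint 3 (X < Z) on D(X)={1,2,3,5} D(Z)={1,2,3,5}: X {1,2,3,5}->{1,2,3}; Z {1,2,3,5}->{2,3,5} => REVISION
Constraint 4 (V + X = U) on D(V)={1,2,3,4,5,6} D(X)={1,2,3} D(U)={2,4,6}: V {1,2,3,4,5,6}->{1,2,3,4,5} => REVISION
Total revisions = 3

Answer: 3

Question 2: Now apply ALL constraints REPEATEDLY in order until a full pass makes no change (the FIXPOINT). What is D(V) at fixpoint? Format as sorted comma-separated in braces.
pass 0 (initial): D(V)={1,2,3,4,5,6}
pass 1: U {1,2,4,6}->{2,4,6}; V {1,2,3,4,5,6}->{1,2,3,4,5}; X {1,2,3,5}->{1,2,3}; Z {1,2,3,5}->{2,3,5}
pass 2: U {2,4,6}->{4,6}
pass 3: no change
Fixpoint after 3 passes: D(V) = {1,2,3,4,5}

Answer: {1,2,3,4,5}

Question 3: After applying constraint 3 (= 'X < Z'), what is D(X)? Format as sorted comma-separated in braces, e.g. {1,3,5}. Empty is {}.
Constraint 1 (X != Z) on D(X)={1,2,3,5} D(Z)={1,2,3,5}: no change
Constraint 2 (Z < U) on D(Z)={1,2,3,5} D(U)={1,2,4,6}: U {1,2,4,6}->{2,4,6}
Constraint 3 (X < Z) on D(X)={1,2,3,5} D(Z)={1,2,3,5}: X {1,2,3,5}->{1,2,3}; Z {1,2,3,5}->{2,3,5}
So after constraint 3: D(X) = {1,2,3}

Answer: {1,2,3}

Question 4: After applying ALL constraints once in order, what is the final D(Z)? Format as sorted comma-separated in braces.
Answer: {2,3,5}

Derivation:
Constraint 1 (X != Z) on D(X)={1,2,3,5} D(Z)={1,2,3,5}: no change
Constraint 2 (Z < U) on D(Z)={1,2,3,5} D(U)={1,2,4,6}: U {1,2,4,6}->{2,4,6}
Constraint 3 (X < Z) on D(X)={1,2,3,5} D(Z)={1,2,3,5}: X {1,2,3,5}->{1,2,3}; Z {1,2,3,5}->{2,3,5}
Constraint 4 (V + X = U) on D(V)={1,2,3,4,5,6} D(X)={1,2,3} D(U)={2,4,6}: V {1,2,3,4,5,6}->{1,2,3,4,5}
So after all 4 constraints: D(Z) = {2,3,5}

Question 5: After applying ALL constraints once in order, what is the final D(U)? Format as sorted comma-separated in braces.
Constraint 1 (X != Z) on D(X)={1,2,3,5} D(Z)={1,2,3,5}: no change
Constraint 2 (Z < U) on D(Z)={1,2,3,5} D(U)={1,2,4,6}: U {1,2,4,6}->{2,4,6}
Constraint 3 (X < Z) on D(X)={1,2,3,5} D(Z)={1,2,3,5}: X {1,2,3,5}->{1,2,3}; Z {1,2,3,5}->{2,3,5}
Constraint 4 (V + X = U) on D(V)={1,2,3,4,5,6} D(X)={1,2,3} D(U)={2,4,6}: V {1,2,3,4,5,6}->{1,2,3,4,5}
So after all 4 constraints: D(U) = {2,4,6}

Answer: {2,4,6}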